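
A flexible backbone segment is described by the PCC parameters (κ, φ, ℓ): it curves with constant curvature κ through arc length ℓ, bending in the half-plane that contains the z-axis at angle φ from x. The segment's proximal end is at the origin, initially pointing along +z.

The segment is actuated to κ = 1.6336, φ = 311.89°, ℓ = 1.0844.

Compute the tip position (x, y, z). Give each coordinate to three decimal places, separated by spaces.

0.490 -0.547 0.600

θ = κ·ℓ = 1.6336 × 1.0844 = 1.77148 rad
ρ = (1 − cos θ)/κ = (1 − -0.19934)/1.6336 = 0.73417
z = sin θ / κ = 0.97993/1.6336 = 0.59986
x = ρ cos φ = 0.73417 × cos(311.89°) = 0.49021
y = ρ sin φ = 0.73417 × sin(311.89°) = -0.54653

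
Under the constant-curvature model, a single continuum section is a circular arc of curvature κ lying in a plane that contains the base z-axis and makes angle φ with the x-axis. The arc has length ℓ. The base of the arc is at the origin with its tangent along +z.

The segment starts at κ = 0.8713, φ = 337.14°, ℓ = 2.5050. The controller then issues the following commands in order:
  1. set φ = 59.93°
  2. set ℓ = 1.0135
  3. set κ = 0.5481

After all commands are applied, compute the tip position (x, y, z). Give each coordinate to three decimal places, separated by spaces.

0.137 0.237 0.962

initial: κ=0.8713, φ=337.14°, ℓ=2.5050
cmd 1: set φ=59.93° → (κ,φ,ℓ)=(0.8713,59.93°,2.5050) → tip=(0.9054,1.5637,0.9395)
cmd 2: set ℓ=1.0135 → (κ,φ,ℓ)=(0.8713,59.93°,1.0135) → tip=(0.2100,0.3627,0.8868)
cmd 3: set κ=0.5481 → (κ,φ,ℓ)=(0.5481,59.93°,1.0135) → tip=(0.1375,0.2374,0.9622)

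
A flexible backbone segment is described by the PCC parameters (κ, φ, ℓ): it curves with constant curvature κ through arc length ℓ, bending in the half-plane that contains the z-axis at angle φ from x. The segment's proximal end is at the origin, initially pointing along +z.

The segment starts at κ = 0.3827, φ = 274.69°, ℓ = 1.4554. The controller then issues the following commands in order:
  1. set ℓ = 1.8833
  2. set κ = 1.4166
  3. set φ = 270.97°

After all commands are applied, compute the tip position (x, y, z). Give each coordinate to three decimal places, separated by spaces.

0.023 -1.334 0.322

initial: κ=0.3827, φ=274.69°, ℓ=1.4554
cmd 1: set ℓ=1.8833 → (κ,φ,ℓ)=(0.3827,274.69°,1.8833) → tip=(0.0531,-0.6476,1.7244)
cmd 2: set κ=1.4166 → (κ,φ,ℓ)=(1.4166,274.69°,1.8833) → tip=(0.1091,-1.3296,0.3220)
cmd 3: set φ=270.97° → (κ,φ,ℓ)=(1.4166,270.97°,1.8833) → tip=(0.0226,-1.3339,0.3220)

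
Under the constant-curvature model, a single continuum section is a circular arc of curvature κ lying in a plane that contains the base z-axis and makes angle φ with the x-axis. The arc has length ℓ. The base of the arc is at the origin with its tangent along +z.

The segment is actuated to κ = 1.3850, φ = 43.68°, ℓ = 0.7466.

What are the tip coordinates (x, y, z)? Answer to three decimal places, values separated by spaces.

0.255 0.244 0.620

θ = κ·ℓ = 1.3850 × 0.7466 = 1.03404 rad
ρ = (1 − cos θ)/κ = (1 − 0.51135)/1.3850 = 0.35282
z = sin θ / κ = 0.85937/1.3850 = 0.62049
x = ρ cos φ = 0.35282 × cos(43.68°) = 0.25516
y = ρ sin φ = 0.35282 × sin(43.68°) = 0.24367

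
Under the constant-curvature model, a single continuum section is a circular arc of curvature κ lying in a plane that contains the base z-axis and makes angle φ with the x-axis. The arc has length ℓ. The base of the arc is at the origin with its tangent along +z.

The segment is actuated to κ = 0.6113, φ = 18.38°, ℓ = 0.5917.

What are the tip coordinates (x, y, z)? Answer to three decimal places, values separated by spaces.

0.100 0.033 0.579

θ = κ·ℓ = 0.6113 × 0.5917 = 0.36171 rad
ρ = (1 − cos θ)/κ = (1 − 0.93529)/0.6113 = 0.10585
z = sin θ / κ = 0.35387/0.6113 = 0.57888
x = ρ cos φ = 0.10585 × cos(18.38°) = 0.10045
y = ρ sin φ = 0.10585 × sin(18.38°) = 0.03338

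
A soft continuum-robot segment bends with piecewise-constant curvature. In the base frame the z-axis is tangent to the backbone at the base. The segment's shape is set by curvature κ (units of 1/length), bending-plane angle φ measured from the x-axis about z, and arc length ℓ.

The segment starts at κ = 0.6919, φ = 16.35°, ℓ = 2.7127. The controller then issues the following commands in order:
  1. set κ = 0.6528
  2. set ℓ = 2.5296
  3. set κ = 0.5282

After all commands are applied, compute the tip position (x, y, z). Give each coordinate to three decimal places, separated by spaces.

initial: κ=0.6919, φ=16.35°, ℓ=2.7127
cmd 1: set κ=0.6528 → (κ,φ,ℓ)=(0.6528,16.35°,2.7127) → tip=(1.7620,0.5169,1.5013)
cmd 2: set ℓ=2.5296 → (κ,φ,ℓ)=(0.6528,16.35°,2.5296) → tip=(1.5882,0.4659,1.5269)
cmd 3: set κ=0.5282 → (κ,φ,ℓ)=(0.5282,16.35°,2.5296) → tip=(1.3943,0.4090,1.8413)

1.394 0.409 1.841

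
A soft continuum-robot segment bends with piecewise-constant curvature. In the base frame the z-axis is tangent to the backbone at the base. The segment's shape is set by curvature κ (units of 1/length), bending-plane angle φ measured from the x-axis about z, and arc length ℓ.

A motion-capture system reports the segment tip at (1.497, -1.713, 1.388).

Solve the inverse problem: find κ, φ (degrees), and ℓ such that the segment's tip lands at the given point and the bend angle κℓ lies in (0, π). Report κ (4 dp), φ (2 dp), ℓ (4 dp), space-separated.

ρ = √(x²+y²) = √(1.497² + -1.713²) = 2.27495
φ = atan2(y, x) mod 360° = atan2(-1.713, 1.497) = 311.1504°
|p|² = ρ² + z² = 2.27495² + 1.388² = 7.10192
κ = 2ρ / |p|² = 2×2.27495 / 7.10192 = 0.64066
θ = 2·atan2(ρ, z) = 2·atan2(2.27495, 1.388) = 2.04593 rad
ℓ = θ/κ = 2.04593/0.64066 = 3.19349

0.6407 311.15 3.1935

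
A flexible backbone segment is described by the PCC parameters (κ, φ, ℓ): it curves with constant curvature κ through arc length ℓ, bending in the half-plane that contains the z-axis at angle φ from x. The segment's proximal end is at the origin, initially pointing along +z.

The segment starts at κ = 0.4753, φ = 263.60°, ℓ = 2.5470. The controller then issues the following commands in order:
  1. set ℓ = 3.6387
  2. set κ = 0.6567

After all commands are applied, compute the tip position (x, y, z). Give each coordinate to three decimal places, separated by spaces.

initial: κ=0.4753, φ=263.60°, ℓ=2.5470
cmd 1: set ℓ=3.6387 → (κ,φ,ℓ)=(0.4753,263.60°,3.6387) → tip=(-0.2716,-2.4212,2.0775)
cmd 2: set κ=0.6567 → (κ,φ,ℓ)=(0.6567,263.60°,3.6387) → tip=(-0.2937,-2.6184,1.0403)

-0.294 -2.618 1.040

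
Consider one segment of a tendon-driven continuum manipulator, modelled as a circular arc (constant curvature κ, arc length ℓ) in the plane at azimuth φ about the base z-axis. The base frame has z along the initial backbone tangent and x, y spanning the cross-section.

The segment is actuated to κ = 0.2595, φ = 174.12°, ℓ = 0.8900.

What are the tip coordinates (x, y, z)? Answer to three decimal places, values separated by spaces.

-0.102 0.010 0.882

θ = κ·ℓ = 0.2595 × 0.8900 = 0.23096 rad
ρ = (1 − cos θ)/κ = (1 − 0.97345)/0.2595 = 0.10232
z = sin θ / κ = 0.22891/0.2595 = 0.88211
x = ρ cos φ = 0.10232 × cos(174.12°) = -0.10178
y = ρ sin φ = 0.10232 × sin(174.12°) = 0.01048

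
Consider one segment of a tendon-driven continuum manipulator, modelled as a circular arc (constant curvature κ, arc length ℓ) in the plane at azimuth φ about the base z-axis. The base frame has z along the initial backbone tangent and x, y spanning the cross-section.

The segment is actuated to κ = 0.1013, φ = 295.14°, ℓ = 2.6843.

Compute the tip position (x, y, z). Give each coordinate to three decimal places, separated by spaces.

0.154 -0.328 2.651

θ = κ·ℓ = 0.1013 × 2.6843 = 0.27192 rad
ρ = (1 − cos θ)/κ = (1 − 0.96326)/0.1013 = 0.36271
z = sin θ / κ = 0.26858/0.1013 = 2.65134
x = ρ cos φ = 0.36271 × cos(295.14°) = 0.15409
y = ρ sin φ = 0.36271 × sin(295.14°) = -0.32835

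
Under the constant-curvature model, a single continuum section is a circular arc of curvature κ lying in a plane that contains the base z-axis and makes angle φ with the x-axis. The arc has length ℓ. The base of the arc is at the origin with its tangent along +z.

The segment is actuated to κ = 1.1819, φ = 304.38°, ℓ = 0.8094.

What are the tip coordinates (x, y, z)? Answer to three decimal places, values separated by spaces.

θ = κ·ℓ = 1.1819 × 0.8094 = 0.95663 rad
ρ = (1 − cos θ)/κ = (1 − 0.57628)/1.1819 = 0.35851
z = sin θ / κ = 0.81725/1.1819 = 0.69147
x = ρ cos φ = 0.35851 × cos(304.38°) = 0.20244
y = ρ sin φ = 0.35851 × sin(304.38°) = -0.29588

0.202 -0.296 0.691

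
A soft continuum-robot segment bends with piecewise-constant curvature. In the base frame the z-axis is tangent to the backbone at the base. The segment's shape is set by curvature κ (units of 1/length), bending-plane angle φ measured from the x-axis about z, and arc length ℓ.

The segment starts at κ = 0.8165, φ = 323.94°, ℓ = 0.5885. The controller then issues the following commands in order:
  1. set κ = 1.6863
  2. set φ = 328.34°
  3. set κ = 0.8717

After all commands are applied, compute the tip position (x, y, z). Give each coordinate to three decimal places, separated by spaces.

0.126 -0.078 0.563

initial: κ=0.8165, φ=323.94°, ℓ=0.5885
cmd 1: set κ=1.6863 → (κ,φ,ℓ)=(1.6863,323.94°,0.5885) → tip=(0.2173,-0.1582,0.4966)
cmd 2: set φ=328.34° → (κ,φ,ℓ)=(1.6863,328.34°,0.5885) → tip=(0.2288,-0.1411,0.4966)
cmd 3: set κ=0.8717 → (κ,φ,ℓ)=(0.8717,328.34°,0.5885) → tip=(0.1257,-0.0775,0.5630)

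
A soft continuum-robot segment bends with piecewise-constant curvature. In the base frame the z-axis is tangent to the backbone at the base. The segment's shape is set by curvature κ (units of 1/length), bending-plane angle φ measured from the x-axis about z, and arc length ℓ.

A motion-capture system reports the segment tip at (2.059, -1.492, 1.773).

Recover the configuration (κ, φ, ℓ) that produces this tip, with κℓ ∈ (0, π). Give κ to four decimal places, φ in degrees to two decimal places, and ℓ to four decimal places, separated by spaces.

ρ = √(x²+y²) = √(2.059² + -1.492²) = 2.54274
φ = atan2(y, x) mod 360° = atan2(-1.492, 2.059) = 324.0720°
|p|² = ρ² + z² = 2.54274² + 1.773² = 9.60907
κ = 2ρ / |p|² = 2×2.54274 / 9.60907 = 0.52924
θ = 2·atan2(ρ, z) = 2·atan2(2.54274, 1.773) = 1.92380 rad
ℓ = θ/κ = 1.92380/0.52924 = 3.63503

0.5292 324.07 3.6350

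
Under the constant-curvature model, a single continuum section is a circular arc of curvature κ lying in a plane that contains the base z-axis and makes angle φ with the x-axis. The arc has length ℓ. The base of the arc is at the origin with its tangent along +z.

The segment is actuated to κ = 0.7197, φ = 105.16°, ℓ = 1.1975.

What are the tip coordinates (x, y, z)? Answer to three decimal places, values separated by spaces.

-0.127 0.468 1.055

θ = κ·ℓ = 0.7197 × 1.1975 = 0.86184 rad
ρ = (1 − cos θ)/κ = (1 − 0.65104)/0.7197 = 0.48487
z = sin θ / κ = 0.75904/0.7197 = 1.05466
x = ρ cos φ = 0.48487 × cos(105.16°) = -0.12680
y = ρ sin φ = 0.48487 × sin(105.16°) = 0.46799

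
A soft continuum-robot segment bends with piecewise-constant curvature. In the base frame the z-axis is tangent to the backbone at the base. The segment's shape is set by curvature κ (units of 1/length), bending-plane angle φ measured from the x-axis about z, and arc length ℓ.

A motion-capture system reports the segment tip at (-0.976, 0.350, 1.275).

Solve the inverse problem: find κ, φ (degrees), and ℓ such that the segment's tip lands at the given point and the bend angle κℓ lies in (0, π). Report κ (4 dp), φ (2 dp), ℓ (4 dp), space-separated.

0.7678 160.27 1.7784

ρ = √(x²+y²) = √(-0.976² + 0.350²) = 1.03686
φ = atan2(y, x) mod 360° = atan2(0.350, -0.976) = 160.2718°
|p|² = ρ² + z² = 1.03686² + 1.275² = 2.70070
κ = 2ρ / |p|² = 2×1.03686 / 2.70070 = 0.76784
θ = 2·atan2(ρ, z) = 2·atan2(1.03686, 1.275) = 1.36550 rad
ℓ = θ/κ = 1.36550/0.76784 = 1.77836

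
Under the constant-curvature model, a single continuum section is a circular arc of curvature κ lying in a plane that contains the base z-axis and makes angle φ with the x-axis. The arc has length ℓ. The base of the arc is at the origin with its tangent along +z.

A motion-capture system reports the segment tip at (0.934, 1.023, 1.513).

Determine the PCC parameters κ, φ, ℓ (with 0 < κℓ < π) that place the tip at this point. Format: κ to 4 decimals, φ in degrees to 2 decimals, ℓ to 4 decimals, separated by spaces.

ρ = √(x²+y²) = √(0.934² + 1.023²) = 1.38524
φ = atan2(y, x) mod 360° = atan2(1.023, 0.934) = 47.6039°
|p|² = ρ² + z² = 1.38524² + 1.513² = 4.20805
κ = 2ρ / |p|² = 2×1.38524 / 4.20805 = 0.65837
θ = 2·atan2(ρ, z) = 2·atan2(1.38524, 1.513) = 1.48269 rad
ℓ = θ/κ = 1.48269/0.65837 = 2.25204

0.6584 47.60 2.2520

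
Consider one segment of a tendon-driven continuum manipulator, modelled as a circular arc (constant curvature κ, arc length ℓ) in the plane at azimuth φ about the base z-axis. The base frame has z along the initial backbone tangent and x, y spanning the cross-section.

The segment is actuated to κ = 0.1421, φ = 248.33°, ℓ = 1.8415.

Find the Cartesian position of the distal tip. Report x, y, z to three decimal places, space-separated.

-0.088 -0.223 1.821

θ = κ·ℓ = 0.1421 × 1.8415 = 0.26168 rad
ρ = (1 − cos θ)/κ = (1 − 0.96596)/0.1421 = 0.23957
z = sin θ / κ = 0.25870/0.1421 = 1.82056
x = ρ cos φ = 0.23957 × cos(248.33°) = -0.08846
y = ρ sin φ = 0.23957 × sin(248.33°) = -0.22264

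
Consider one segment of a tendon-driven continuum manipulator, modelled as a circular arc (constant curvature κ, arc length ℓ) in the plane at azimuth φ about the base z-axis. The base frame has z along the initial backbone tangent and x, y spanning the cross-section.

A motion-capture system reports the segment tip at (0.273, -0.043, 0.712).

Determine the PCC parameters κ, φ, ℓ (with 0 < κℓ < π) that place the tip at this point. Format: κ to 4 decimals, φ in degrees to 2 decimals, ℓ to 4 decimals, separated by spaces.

0.9476 351.05 0.7815

ρ = √(x²+y²) = √(0.273² + -0.043²) = 0.27637
φ = atan2(y, x) mod 360° = atan2(-0.043, 0.273) = 351.0489°
|p|² = ρ² + z² = 0.27637² + 0.712² = 0.58332
κ = 2ρ / |p|² = 2×0.27637 / 0.58332 = 0.94756
θ = 2·atan2(ρ, z) = 2·atan2(0.27637, 0.712) = 0.74051 rad
ℓ = θ/κ = 0.74051/0.94756 = 0.78149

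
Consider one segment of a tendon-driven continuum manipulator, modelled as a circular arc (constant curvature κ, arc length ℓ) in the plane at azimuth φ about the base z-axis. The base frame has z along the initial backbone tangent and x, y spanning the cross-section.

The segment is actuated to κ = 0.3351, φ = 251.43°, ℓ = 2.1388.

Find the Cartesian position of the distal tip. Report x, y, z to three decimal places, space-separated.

θ = κ·ℓ = 0.3351 × 2.1388 = 0.71671 rad
ρ = (1 − cos θ)/κ = (1 − 0.75397)/0.3351 = 0.73420
z = sin θ / κ = 0.65691/0.3351 = 1.96034
x = ρ cos φ = 0.73420 × cos(251.43°) = -0.23382
y = ρ sin φ = 0.73420 × sin(251.43°) = -0.69597

-0.234 -0.696 1.960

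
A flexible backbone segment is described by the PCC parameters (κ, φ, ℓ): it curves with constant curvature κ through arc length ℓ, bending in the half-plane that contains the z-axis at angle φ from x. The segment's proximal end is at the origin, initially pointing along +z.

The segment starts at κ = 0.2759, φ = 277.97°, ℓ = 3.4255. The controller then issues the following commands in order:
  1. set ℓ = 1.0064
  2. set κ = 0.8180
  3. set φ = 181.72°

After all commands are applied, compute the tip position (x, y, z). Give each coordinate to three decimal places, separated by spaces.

-0.391 -0.012 0.897

initial: κ=0.2759, φ=277.97°, ℓ=3.4255
cmd 1: set ℓ=1.0064 → (κ,φ,ℓ)=(0.2759,277.97°,1.0064) → tip=(0.0192,-0.1375,0.9935)
cmd 2: set κ=0.8180 → (κ,φ,ℓ)=(0.8180,277.97°,1.0064) → tip=(0.0543,-0.3876,0.8965)
cmd 3: set φ=181.72° → (κ,φ,ℓ)=(0.8180,181.72°,1.0064) → tip=(-0.3912,-0.0117,0.8965)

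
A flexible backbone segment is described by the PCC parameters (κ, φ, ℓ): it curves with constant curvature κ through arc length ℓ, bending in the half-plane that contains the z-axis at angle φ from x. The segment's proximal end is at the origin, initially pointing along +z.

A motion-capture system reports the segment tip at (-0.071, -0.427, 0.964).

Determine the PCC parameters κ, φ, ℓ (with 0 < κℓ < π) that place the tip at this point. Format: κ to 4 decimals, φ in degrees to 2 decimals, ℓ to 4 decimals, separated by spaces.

ρ = √(x²+y²) = √(-0.071² + -0.427²) = 0.43286
φ = atan2(y, x) mod 360° = atan2(-0.427, -0.071) = 260.5594°
|p|² = ρ² + z² = 0.43286² + 0.964² = 1.11667
κ = 2ρ / |p|² = 2×0.43286 / 1.11667 = 0.77528
θ = 2·atan2(ρ, z) = 2·atan2(0.43286, 0.964) = 0.84409 rad
ℓ = θ/κ = 0.84409/0.77528 = 1.08876

0.7753 260.56 1.0888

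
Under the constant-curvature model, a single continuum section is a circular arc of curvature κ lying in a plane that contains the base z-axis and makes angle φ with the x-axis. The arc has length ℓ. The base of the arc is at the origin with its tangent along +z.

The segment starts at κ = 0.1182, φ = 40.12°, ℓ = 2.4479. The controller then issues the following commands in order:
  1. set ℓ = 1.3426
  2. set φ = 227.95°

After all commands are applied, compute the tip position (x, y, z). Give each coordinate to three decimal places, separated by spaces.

initial: κ=0.1182, φ=40.12°, ℓ=2.4479
cmd 1: set ℓ=1.3426 → (κ,φ,ℓ)=(0.1182,40.12°,1.3426) → tip=(0.0813,0.0685,1.3370)
cmd 2: set φ=227.95° → (κ,φ,ℓ)=(0.1182,227.95°,1.3426) → tip=(-0.0712,-0.0789,1.3370)

-0.071 -0.079 1.337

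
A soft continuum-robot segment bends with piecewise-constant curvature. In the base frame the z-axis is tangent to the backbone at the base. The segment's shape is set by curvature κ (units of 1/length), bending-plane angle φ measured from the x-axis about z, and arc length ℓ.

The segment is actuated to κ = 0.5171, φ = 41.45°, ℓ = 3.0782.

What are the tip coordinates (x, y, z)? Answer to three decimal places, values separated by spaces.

1.480 1.307 1.933

θ = κ·ℓ = 0.5171 × 3.0782 = 1.59174 rad
ρ = (1 − cos θ)/κ = (1 − -0.02094)/0.5171 = 1.97436
z = sin θ / κ = 0.99978/0.5171 = 1.93344
x = ρ cos φ = 1.97436 × cos(41.45°) = 1.47985
y = ρ sin φ = 1.97436 × sin(41.45°) = 1.30696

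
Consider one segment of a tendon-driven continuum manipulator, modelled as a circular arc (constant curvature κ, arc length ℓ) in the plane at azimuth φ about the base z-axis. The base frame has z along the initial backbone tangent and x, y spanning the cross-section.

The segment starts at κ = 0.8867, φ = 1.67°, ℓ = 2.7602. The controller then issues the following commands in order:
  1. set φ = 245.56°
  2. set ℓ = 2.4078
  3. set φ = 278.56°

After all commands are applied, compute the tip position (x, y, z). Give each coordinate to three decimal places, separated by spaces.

0.258 -1.712 0.953

initial: κ=0.8867, φ=1.67°, ℓ=2.7602
cmd 1: set φ=245.56° → (κ,φ,ℓ)=(0.8867,245.56°,2.7602) → tip=(-0.8252,-1.8159,0.7215)
cmd 2: set ℓ=2.4078 → (κ,φ,ℓ)=(0.8867,245.56°,2.4078) → tip=(-0.7161,-1.5758,0.9530)
cmd 3: set φ=278.56° → (κ,φ,ℓ)=(0.8867,278.56°,2.4078) → tip=(0.2576,-1.7116,0.9530)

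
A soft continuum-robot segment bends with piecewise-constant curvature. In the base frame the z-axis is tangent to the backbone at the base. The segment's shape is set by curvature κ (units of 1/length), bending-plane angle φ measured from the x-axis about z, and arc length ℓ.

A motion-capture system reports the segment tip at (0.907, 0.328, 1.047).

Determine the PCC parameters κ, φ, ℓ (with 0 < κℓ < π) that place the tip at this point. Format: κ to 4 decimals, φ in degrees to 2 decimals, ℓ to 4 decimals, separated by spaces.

ρ = √(x²+y²) = √(0.907² + 0.328²) = 0.96449
φ = atan2(y, x) mod 360° = atan2(0.328, 0.907) = 19.8816°
|p|² = ρ² + z² = 0.96449² + 1.047² = 2.02644
κ = 2ρ / |p|² = 2×0.96449 / 2.02644 = 0.95190
θ = 2·atan2(ρ, z) = 2·atan2(0.96449, 1.047) = 1.48880 rad
ℓ = θ/κ = 1.48880/0.95190 = 1.56403

0.9519 19.88 1.5640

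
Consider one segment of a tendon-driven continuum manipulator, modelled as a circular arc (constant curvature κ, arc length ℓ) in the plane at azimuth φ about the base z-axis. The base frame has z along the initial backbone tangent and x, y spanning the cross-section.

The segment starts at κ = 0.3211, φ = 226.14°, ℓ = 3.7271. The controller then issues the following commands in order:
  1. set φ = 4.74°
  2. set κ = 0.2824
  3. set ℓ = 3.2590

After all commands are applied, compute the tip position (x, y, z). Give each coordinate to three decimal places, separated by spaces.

1.392 0.115 2.818

initial: κ=0.3211, φ=226.14°, ℓ=3.7271
cmd 1: set φ=4.74° → (κ,φ,ℓ)=(0.3211,4.74°,3.7271) → tip=(1.9697,0.1633,2.8990)
cmd 2: set κ=0.2824 → (κ,φ,ℓ)=(0.2824,4.74°,3.7271) → tip=(1.7808,0.1477,3.0761)
cmd 3: set ℓ=3.2590 → (κ,φ,ℓ)=(0.2824,4.74°,3.2590) → tip=(1.3920,0.1154,2.8180)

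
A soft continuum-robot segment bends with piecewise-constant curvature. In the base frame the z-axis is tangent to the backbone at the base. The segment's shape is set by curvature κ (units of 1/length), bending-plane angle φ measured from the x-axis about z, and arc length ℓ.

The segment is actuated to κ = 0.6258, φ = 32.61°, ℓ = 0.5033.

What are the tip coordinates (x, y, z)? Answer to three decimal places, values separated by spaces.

θ = κ·ℓ = 0.6258 × 0.5033 = 0.31497 rad
ρ = (1 − cos θ)/κ = (1 − 0.95081)/0.6258 = 0.07861
z = sin θ / κ = 0.30978/0.6258 = 0.49502
x = ρ cos φ = 0.07861 × cos(32.61°) = 0.06622
y = ρ sin φ = 0.07861 × sin(32.61°) = 0.04236

0.066 0.042 0.495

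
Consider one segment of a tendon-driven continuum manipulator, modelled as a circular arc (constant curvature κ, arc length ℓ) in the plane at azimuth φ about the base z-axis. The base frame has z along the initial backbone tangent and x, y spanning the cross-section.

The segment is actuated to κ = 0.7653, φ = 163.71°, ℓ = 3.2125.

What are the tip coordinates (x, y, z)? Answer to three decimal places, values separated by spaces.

θ = κ·ℓ = 0.7653 × 3.2125 = 2.45853 rad
ρ = (1 − cos θ)/κ = (1 − -0.77564)/0.7653 = 2.32019
z = sin θ / κ = 0.63117/0.7653 = 0.82474
x = ρ cos φ = 2.32019 × cos(163.71°) = -2.22704
y = ρ sin φ = 2.32019 × sin(163.71°) = 0.65081

-2.227 0.651 0.825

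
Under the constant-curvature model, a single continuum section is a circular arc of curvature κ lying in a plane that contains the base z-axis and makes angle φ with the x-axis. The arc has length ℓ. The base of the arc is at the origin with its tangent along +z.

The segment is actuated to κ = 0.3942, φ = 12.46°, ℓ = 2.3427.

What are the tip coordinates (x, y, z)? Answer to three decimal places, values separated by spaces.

0.983 0.217 2.024

θ = κ·ℓ = 0.3942 × 2.3427 = 0.92349 rad
ρ = (1 − cos θ)/κ = (1 − 0.60304)/0.3942 = 1.00701
z = sin θ / κ = 0.79771/0.3942 = 2.02362
x = ρ cos φ = 1.00701 × cos(12.46°) = 0.98329
y = ρ sin φ = 1.00701 × sin(12.46°) = 0.21727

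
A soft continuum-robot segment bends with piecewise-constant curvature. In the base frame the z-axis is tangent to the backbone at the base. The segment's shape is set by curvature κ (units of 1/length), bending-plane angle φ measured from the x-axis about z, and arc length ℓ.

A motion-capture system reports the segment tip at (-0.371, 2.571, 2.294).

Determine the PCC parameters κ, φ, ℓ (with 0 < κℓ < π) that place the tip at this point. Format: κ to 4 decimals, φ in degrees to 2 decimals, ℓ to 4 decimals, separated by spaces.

ρ = √(x²+y²) = √(-0.371² + 2.571²) = 2.59763
φ = atan2(y, x) mod 360° = atan2(2.571, -0.371) = 98.2112°
|p|² = ρ² + z² = 2.59763² + 2.294² = 12.01012
κ = 2ρ / |p|² = 2×2.59763 / 12.01012 = 0.43257
θ = 2·atan2(ρ, z) = 2·atan2(2.59763, 2.294) = 1.69478 rad
ℓ = θ/κ = 1.69478/0.43257 = 3.91790

0.4326 98.21 3.9179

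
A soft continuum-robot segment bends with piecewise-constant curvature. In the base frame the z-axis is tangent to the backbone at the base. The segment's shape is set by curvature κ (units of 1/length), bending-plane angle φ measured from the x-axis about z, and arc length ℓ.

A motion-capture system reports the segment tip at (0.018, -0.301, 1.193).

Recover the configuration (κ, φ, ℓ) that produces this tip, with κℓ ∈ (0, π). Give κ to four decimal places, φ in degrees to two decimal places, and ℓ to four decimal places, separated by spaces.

ρ = √(x²+y²) = √(0.018² + -0.301²) = 0.30154
φ = atan2(y, x) mod 360° = atan2(-0.301, 0.018) = 273.4223°
|p|² = ρ² + z² = 0.30154² + 1.193² = 1.51417
κ = 2ρ / |p|² = 2×0.30154 / 1.51417 = 0.39829
θ = 2·atan2(ρ, z) = 2·atan2(0.30154, 1.193) = 0.49514 rad
ℓ = θ/κ = 0.49514/0.39829 = 1.24318

0.3983 273.42 1.2432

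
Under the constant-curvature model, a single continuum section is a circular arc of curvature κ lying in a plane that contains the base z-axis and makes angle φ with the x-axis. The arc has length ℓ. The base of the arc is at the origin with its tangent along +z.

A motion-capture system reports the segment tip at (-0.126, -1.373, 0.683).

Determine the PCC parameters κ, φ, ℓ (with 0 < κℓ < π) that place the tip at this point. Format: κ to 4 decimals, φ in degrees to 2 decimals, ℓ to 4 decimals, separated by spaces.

ρ = √(x²+y²) = √(-0.126² + -1.373²) = 1.37877
φ = atan2(y, x) mod 360° = atan2(-1.373, -0.126) = 264.7567°
|p|² = ρ² + z² = 1.37877² + 0.683² = 2.36749
κ = 2ρ / |p|² = 2×1.37877 / 2.36749 = 1.16475
θ = 2·atan2(ρ, z) = 2·atan2(1.37877, 0.683) = 2.22172 rad
ℓ = θ/κ = 2.22172/1.16475 = 1.90747

1.1648 264.76 1.9075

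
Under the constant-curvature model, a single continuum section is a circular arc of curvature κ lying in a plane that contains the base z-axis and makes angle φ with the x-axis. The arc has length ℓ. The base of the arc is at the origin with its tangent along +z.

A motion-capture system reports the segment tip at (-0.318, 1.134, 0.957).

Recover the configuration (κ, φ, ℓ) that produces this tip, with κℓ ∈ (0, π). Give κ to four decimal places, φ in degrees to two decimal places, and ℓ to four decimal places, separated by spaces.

1.0228 105.66 1.7372

ρ = √(x²+y²) = √(-0.318² + 1.134²) = 1.17774
φ = atan2(y, x) mod 360° = atan2(1.134, -0.318) = 105.6647°
|p|² = ρ² + z² = 1.17774² + 0.957² = 2.30293
κ = 2ρ / |p|² = 2×1.17774 / 2.30293 = 1.02282
θ = 2·atan2(ρ, z) = 2·atan2(1.17774, 0.957) = 1.77687 rad
ℓ = θ/κ = 1.77687/1.02282 = 1.73723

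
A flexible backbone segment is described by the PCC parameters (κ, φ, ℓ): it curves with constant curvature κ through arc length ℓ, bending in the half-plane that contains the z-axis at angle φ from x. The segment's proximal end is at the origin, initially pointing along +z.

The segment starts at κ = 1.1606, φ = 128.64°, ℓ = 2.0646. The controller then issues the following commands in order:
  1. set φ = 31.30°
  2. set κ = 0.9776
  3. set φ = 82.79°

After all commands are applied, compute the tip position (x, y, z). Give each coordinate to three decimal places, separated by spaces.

0.184 1.454 0.922

initial: κ=1.1606, φ=128.64°, ℓ=2.0646
cmd 1: set φ=31.30° → (κ,φ,ℓ)=(1.1606,31.30°,2.0646) → tip=(1.2772,0.7766,0.5844)
cmd 2: set κ=0.9776 → (κ,φ,ℓ)=(0.9776,31.30°,2.0646) → tip=(1.2523,0.7614,0.9222)
cmd 3: set φ=82.79° → (κ,φ,ℓ)=(0.9776,82.79°,2.0646) → tip=(0.1839,1.4540,0.9222)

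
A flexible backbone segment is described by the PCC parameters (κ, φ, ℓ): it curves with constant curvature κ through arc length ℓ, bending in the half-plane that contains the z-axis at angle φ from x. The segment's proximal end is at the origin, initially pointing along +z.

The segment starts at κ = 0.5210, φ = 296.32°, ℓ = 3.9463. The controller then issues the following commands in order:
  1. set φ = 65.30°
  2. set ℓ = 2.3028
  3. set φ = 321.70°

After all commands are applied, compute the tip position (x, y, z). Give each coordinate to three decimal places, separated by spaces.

0.960 -0.758 1.789

initial: κ=0.5210, φ=296.32°, ℓ=3.9463
cmd 1: set φ=65.30° → (κ,φ,ℓ)=(0.5210,65.30°,3.9463) → tip=(1.1761,2.5571,1.6978)
cmd 2: set ℓ=2.3028 → (κ,φ,ℓ)=(0.5210,65.30°,2.3028) → tip=(0.5112,1.1115,1.7888)
cmd 3: set φ=321.70° → (κ,φ,ℓ)=(0.5210,321.70°,2.3028) → tip=(0.9601,-0.7583,1.7888)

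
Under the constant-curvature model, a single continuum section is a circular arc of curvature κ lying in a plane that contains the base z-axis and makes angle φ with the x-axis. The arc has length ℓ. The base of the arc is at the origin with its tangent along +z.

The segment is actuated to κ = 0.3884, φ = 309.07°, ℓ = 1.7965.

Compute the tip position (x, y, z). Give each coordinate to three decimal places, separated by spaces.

0.379 -0.467 1.654

θ = κ·ℓ = 0.3884 × 1.7965 = 0.69776 rad
ρ = (1 − cos θ)/κ = (1 − 0.76628)/0.3884 = 0.60174
z = sin θ / κ = 0.64250/0.3884 = 1.65423
x = ρ cos φ = 0.60174 × cos(309.07°) = 0.37926
y = ρ sin φ = 0.60174 × sin(309.07°) = -0.46718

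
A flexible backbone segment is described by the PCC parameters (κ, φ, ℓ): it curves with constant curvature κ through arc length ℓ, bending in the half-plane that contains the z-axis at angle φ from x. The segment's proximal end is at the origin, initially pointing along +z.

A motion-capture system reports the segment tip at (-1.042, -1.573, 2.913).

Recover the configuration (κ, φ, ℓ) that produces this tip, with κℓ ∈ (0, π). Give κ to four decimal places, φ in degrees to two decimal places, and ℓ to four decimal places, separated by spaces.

0.3133 236.48 3.6694

ρ = √(x²+y²) = √(-1.042² + -1.573²) = 1.88682
φ = atan2(y, x) mod 360° = atan2(-1.573, -1.042) = 236.4784°
|p|² = ρ² + z² = 1.88682² + 2.913² = 12.04566
κ = 2ρ / |p|² = 2×1.88682 / 12.04566 = 0.31328
θ = 2·atan2(ρ, z) = 2·atan2(1.88682, 2.913) = 1.14955 rad
ℓ = θ/κ = 1.14955/0.31328 = 3.66942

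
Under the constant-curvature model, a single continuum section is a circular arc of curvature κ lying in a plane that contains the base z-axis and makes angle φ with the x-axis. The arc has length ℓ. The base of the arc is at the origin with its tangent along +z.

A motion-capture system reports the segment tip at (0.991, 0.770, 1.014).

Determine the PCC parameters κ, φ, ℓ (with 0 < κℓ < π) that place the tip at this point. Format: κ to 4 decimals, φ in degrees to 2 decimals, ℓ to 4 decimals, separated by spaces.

ρ = √(x²+y²) = √(0.991² + 0.770²) = 1.25498
φ = atan2(y, x) mod 360° = atan2(0.770, 0.991) = 37.8470°
|p|² = ρ² + z² = 1.25498² + 1.014² = 2.60318
κ = 2ρ / |p|² = 2×1.25498 / 2.60318 = 0.96419
θ = 2·atan2(ρ, z) = 2·atan2(1.25498, 1.014) = 1.78242 rad
ℓ = θ/κ = 1.78242/0.96419 = 1.84861

0.9642 37.85 1.8486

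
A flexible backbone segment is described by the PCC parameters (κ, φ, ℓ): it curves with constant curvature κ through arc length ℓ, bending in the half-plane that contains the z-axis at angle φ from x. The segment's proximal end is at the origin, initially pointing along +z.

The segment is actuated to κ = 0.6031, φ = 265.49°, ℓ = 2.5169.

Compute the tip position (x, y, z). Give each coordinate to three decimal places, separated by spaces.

-0.123 -1.566 1.656

θ = κ·ℓ = 0.6031 × 2.5169 = 1.51794 rad
ρ = (1 − cos θ)/κ = (1 − 0.05283)/0.6031 = 1.57050
z = sin θ / κ = 0.99860/0.6031 = 1.65578
x = ρ cos φ = 1.57050 × cos(265.49°) = -0.12349
y = ρ sin φ = 1.57050 × sin(265.49°) = -1.56564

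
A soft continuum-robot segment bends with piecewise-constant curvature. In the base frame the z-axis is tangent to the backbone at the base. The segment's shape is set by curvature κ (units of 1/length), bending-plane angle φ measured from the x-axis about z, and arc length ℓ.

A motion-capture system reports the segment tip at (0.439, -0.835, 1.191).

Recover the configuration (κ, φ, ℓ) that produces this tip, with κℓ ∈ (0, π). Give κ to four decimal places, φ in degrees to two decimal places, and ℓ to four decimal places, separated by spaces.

0.8173 297.73 1.6392

ρ = √(x²+y²) = √(0.439² + -0.835²) = 0.94337
φ = atan2(y, x) mod 360° = atan2(-0.835, 0.439) = 297.7331°
|p|² = ρ² + z² = 0.94337² + 1.191² = 2.30843
κ = 2ρ / |p|² = 2×0.94337 / 2.30843 = 0.81733
θ = 2·atan2(ρ, z) = 2·atan2(0.94337, 1.191) = 1.33979 rad
ℓ = θ/κ = 1.33979/0.81733 = 1.63923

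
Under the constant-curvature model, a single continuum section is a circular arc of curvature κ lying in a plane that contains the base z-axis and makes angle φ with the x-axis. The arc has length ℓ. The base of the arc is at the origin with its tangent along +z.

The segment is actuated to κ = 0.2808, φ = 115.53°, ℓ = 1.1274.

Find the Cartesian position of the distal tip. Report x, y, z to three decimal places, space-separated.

θ = κ·ℓ = 0.2808 × 1.1274 = 0.31657 rad
ρ = (1 − cos θ)/κ = (1 − 0.95031)/0.2808 = 0.17697
z = sin θ / κ = 0.31131/0.2808 = 1.10866
x = ρ cos φ = 0.17697 × cos(115.53°) = -0.07627
y = ρ sin φ = 0.17697 × sin(115.53°) = 0.15969

-0.076 0.160 1.109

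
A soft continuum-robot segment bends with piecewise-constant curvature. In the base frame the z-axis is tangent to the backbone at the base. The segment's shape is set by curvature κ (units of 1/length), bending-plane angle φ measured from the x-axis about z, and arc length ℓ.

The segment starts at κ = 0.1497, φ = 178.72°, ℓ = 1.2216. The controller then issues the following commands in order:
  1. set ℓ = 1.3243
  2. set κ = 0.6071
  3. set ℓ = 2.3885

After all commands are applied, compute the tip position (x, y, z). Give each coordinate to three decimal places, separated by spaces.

initial: κ=0.1497, φ=178.72°, ℓ=1.2216
cmd 1: set ℓ=1.3243 → (κ,φ,ℓ)=(0.1497,178.72°,1.3243) → tip=(-0.1308,0.0029,1.3156)
cmd 2: set κ=0.6071 → (κ,φ,ℓ)=(0.6071,178.72°,1.3243) → tip=(-0.5042,0.0113,1.1862)
cmd 3: set ℓ=2.3885 → (κ,φ,ℓ)=(0.6071,178.72°,2.3885) → tip=(-1.4484,0.0324,1.6352)

-1.448 0.032 1.635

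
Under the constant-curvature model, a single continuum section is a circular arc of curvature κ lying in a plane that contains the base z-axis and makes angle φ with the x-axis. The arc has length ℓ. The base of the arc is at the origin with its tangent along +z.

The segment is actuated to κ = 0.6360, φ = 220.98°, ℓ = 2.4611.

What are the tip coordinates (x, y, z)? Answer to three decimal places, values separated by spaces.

-1.180 -1.025 1.572

θ = κ·ℓ = 0.6360 × 2.4611 = 1.56526 rad
ρ = (1 − cos θ)/κ = (1 − 0.00554)/0.6360 = 1.56362
z = sin θ / κ = 0.99998/0.6360 = 1.57230
x = ρ cos φ = 1.56362 × cos(220.98°) = -1.18044
y = ρ sin φ = 1.56362 × sin(220.98°) = -1.02542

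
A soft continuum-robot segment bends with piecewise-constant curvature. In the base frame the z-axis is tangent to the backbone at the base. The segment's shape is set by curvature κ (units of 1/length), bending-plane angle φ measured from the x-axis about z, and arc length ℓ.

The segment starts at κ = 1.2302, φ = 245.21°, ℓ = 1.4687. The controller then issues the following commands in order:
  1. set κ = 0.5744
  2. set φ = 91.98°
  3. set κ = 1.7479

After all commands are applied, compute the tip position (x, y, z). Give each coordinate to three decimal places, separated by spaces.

-0.036 1.052 0.311

initial: κ=1.2302, φ=245.21°, ℓ=1.4687
cmd 1: set κ=0.5744 → (κ,φ,ℓ)=(0.5744,245.21°,1.4687) → tip=(-0.2447,-0.5299,1.3006)
cmd 2: set φ=91.98° → (κ,φ,ℓ)=(0.5744,91.98°,1.4687) → tip=(-0.0202,0.5833,1.3006)
cmd 3: set κ=1.7479 → (κ,φ,ℓ)=(1.7479,91.98°,1.4687) → tip=(-0.0364,1.0518,0.3109)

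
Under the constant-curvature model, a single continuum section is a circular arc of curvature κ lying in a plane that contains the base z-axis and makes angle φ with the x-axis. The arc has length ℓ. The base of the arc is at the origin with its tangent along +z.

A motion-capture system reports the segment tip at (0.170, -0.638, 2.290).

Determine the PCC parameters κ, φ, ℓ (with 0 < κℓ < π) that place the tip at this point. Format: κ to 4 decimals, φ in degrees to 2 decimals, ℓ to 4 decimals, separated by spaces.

0.2325 284.92 2.4149

ρ = √(x²+y²) = √(0.170² + -0.638²) = 0.66026
φ = atan2(y, x) mod 360° = atan2(-0.638, 0.170) = 284.9202°
|p|² = ρ² + z² = 0.66026² + 2.290² = 5.68004
κ = 2ρ / |p|² = 2×0.66026 / 5.68004 = 0.23248
θ = 2·atan2(ρ, z) = 2·atan2(0.66026, 2.290) = 0.56142 rad
ℓ = θ/κ = 0.56142/0.23248 = 2.41487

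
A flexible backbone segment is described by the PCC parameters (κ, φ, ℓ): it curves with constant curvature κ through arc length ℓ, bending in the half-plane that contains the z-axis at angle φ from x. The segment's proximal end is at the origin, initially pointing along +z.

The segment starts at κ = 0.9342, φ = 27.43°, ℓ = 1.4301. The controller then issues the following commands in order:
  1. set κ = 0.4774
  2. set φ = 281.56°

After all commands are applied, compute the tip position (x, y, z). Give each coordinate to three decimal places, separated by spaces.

initial: κ=0.9342, φ=27.43°, ℓ=1.4301
cmd 1: set κ=0.4774 → (κ,φ,ℓ)=(0.4774,27.43°,1.4301) → tip=(0.4167,0.2163,1.3216)
cmd 2: set φ=281.56° → (κ,φ,ℓ)=(0.4774,281.56°,1.4301) → tip=(0.0941,-0.4600,1.3216)

0.094 -0.460 1.322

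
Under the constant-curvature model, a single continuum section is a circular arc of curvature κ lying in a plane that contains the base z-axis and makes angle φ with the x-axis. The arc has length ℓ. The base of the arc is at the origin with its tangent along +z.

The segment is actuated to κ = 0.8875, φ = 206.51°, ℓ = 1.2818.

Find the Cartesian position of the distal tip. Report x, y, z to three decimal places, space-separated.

θ = κ·ℓ = 0.8875 × 1.2818 = 1.13760 rad
ρ = (1 − cos θ)/κ = (1 − 0.41978)/0.8875 = 0.65377
z = sin θ / κ = 0.90763/0.8875 = 1.02268
x = ρ cos φ = 0.65377 × cos(206.51°) = -0.58503
y = ρ sin φ = 0.65377 × sin(206.51°) = -0.29181

-0.585 -0.292 1.023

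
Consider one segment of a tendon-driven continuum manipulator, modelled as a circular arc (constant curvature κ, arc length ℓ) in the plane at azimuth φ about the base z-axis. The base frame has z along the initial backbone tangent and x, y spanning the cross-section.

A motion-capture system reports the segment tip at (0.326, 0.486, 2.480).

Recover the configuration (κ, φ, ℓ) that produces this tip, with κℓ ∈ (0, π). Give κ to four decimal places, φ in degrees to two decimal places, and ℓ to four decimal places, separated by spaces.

ρ = √(x²+y²) = √(0.326² + 0.486²) = 0.58521
φ = atan2(y, x) mod 360° = atan2(0.486, 0.326) = 56.1470°
|p|² = ρ² + z² = 0.58521² + 2.480² = 6.49287
κ = 2ρ / |p|² = 2×0.58521 / 6.49287 = 0.18026
θ = 2·atan2(ρ, z) = 2·atan2(0.58521, 2.480) = 0.46347 rad
ℓ = θ/κ = 0.46347/0.18026 = 2.57106

0.1803 56.15 2.5711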